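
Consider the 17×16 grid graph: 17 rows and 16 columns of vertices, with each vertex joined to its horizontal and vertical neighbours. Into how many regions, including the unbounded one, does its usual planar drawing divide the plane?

241

The grid has V = 17·16 = 272 vertices and E = 17·15 + 16·16 = 511 edges.
F = 2 − V + E = 2 − 272 + 511 = 241.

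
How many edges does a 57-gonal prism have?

A prism on an n-gon has two n-gon bases and n rectangular sides: V = 2·57 = 114, E = 3·57 = 171, F = 57 + 2 = 59.
Check: V − E + F = 114 − 171 + 59 = 2.

171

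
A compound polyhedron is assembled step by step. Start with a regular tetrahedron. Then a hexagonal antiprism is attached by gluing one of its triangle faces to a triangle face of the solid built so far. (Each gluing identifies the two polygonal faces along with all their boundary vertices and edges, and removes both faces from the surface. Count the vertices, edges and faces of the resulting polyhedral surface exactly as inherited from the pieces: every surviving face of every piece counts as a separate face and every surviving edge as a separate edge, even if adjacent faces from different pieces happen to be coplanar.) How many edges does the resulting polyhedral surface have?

27

A regular tetrahedron: V=4, E=6, F=4.
Attach a hexagonal antiprism (V=12, E=24, F=14) along a 3-gon: merge 3 vertices and 3 edges, delete both glued faces → V=13, E=27, F=16.
Check: V − E + F = 13 − 27 + 16 = 2.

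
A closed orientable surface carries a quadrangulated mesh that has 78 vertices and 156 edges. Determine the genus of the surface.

Every face is a square and each edge borders two faces, so 4F = 2·156, giving F = 78.
χ = V − E + F = 78 − 156 + 78 = 0.
For a closed orientable surface χ = 2 − 2g, so g = (2 − (0))/2 = 1.

1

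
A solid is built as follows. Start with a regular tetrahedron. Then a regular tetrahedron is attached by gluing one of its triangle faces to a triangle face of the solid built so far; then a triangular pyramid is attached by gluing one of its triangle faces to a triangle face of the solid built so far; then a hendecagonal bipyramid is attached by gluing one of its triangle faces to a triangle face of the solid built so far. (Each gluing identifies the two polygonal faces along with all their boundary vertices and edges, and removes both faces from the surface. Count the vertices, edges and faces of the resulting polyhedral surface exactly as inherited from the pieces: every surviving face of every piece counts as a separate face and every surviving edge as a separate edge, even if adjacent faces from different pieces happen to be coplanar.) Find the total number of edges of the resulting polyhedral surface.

42

A regular tetrahedron: V=4, E=6, F=4.
Attach a regular tetrahedron (V=4, E=6, F=4) along a 3-gon: merge 3 vertices and 3 edges, delete both glued faces → V=5, E=9, F=6.
Attach a triangular pyramid (V=4, E=6, F=4) along a 3-gon: merge 3 vertices and 3 edges, delete both glued faces → V=6, E=12, F=8.
Attach a hendecagonal bipyramid (V=13, E=33, F=22) along a 3-gon: merge 3 vertices and 3 edges, delete both glued faces → V=16, E=42, F=28.
Check: V − E + F = 16 − 42 + 28 = 2.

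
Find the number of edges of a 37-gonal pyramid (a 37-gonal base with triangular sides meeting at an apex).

74

A pyramid on an n-gon base has one n-gon and n triangles: V = 37 + 1 = 38, E = 2·37 = 74, F = 37 + 1 = 38.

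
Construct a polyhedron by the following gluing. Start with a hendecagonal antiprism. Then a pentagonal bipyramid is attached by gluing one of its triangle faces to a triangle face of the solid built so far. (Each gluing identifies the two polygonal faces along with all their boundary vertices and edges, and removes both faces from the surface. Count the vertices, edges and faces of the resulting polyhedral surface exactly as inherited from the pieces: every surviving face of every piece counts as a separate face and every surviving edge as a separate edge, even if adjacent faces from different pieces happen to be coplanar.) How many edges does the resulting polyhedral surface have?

56

A hendecagonal antiprism: V=22, E=44, F=24.
Attach a pentagonal bipyramid (V=7, E=15, F=10) along a 3-gon: merge 3 vertices and 3 edges, delete both glued faces → V=26, E=56, F=32.
Check: V − E + F = 26 − 56 + 32 = 2.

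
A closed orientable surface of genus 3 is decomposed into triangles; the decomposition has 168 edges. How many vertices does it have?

52

χ = 2 − 2·3 = -4, and every face is a triangle so 3F = 2E.
F = 2E/3 = 112. Then V = -4 + E − F = -4 + 168 − 112 = 52.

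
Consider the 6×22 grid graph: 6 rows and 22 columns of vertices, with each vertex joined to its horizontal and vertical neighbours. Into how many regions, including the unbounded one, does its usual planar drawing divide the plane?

106

The grid has V = 6·22 = 132 vertices and E = 6·21 + 22·5 = 236 edges.
F = 2 − V + E = 2 − 132 + 236 = 106.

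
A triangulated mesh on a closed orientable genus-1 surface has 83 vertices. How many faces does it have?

χ = 2 − 2·1 = 0, and every face is a triangle so 3F = 2E.
V − E + F = 0 with E = 3F/2 gives 83 − (3/2 − 1)·F = 0, so F = 166 and E = 249.

166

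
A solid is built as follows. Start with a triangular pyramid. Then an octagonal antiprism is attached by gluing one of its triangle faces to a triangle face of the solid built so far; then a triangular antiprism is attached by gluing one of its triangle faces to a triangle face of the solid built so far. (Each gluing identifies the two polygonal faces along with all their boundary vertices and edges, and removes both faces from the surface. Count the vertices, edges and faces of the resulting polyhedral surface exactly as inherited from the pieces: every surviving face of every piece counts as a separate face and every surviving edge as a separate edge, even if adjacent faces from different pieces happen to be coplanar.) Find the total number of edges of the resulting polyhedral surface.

44

A triangular pyramid: V=4, E=6, F=4.
Attach an octagonal antiprism (V=16, E=32, F=18) along a 3-gon: merge 3 vertices and 3 edges, delete both glued faces → V=17, E=35, F=20.
Attach a triangular antiprism (V=6, E=12, F=8) along a 3-gon: merge 3 vertices and 3 edges, delete both glued faces → V=20, E=44, F=26.
Check: V − E + F = 20 − 44 + 26 = 2.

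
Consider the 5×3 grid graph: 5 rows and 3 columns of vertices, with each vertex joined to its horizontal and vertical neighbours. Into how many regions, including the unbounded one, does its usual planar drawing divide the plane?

9

The grid has V = 5·3 = 15 vertices and E = 5·2 + 3·4 = 22 edges.
F = 2 − V + E = 2 − 15 + 22 = 9.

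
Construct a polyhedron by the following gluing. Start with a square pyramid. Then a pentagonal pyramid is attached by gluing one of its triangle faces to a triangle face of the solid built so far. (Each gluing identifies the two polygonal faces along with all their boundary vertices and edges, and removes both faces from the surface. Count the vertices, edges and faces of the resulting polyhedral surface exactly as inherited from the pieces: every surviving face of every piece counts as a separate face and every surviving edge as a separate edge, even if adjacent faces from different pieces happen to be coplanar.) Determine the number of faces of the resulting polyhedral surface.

A square pyramid: V=5, E=8, F=5.
Attach a pentagonal pyramid (V=6, E=10, F=6) along a 3-gon: merge 3 vertices and 3 edges, delete both glued faces → V=8, E=15, F=9.
Check: V − E + F = 8 − 15 + 9 = 2.

9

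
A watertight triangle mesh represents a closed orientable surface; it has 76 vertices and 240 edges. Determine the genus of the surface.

Every face is a triangle and each edge borders two faces, so 3F = 2·240, giving F = 160.
χ = V − E + F = 76 − 240 + 160 = -4.
For a closed orientable surface χ = 2 − 2g, so g = (2 − (-4))/2 = 3.

3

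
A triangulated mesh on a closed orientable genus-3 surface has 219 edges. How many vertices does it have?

69

χ = 2 − 2·3 = -4, and every face is a triangle so 3F = 2E.
F = 2E/3 = 146. Then V = -4 + E − F = -4 + 219 − 146 = 69.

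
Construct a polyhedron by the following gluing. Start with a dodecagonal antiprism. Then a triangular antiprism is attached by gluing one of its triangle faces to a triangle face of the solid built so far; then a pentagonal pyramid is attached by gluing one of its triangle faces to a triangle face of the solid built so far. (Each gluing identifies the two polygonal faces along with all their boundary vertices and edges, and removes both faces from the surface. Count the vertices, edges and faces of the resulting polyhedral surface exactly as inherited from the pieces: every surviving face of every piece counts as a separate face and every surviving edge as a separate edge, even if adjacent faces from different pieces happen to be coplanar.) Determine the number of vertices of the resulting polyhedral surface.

30

A dodecagonal antiprism: V=24, E=48, F=26.
Attach a triangular antiprism (V=6, E=12, F=8) along a 3-gon: merge 3 vertices and 3 edges, delete both glued faces → V=27, E=57, F=32.
Attach a pentagonal pyramid (V=6, E=10, F=6) along a 3-gon: merge 3 vertices and 3 edges, delete both glued faces → V=30, E=64, F=36.
Check: V − E + F = 30 − 64 + 36 = 2.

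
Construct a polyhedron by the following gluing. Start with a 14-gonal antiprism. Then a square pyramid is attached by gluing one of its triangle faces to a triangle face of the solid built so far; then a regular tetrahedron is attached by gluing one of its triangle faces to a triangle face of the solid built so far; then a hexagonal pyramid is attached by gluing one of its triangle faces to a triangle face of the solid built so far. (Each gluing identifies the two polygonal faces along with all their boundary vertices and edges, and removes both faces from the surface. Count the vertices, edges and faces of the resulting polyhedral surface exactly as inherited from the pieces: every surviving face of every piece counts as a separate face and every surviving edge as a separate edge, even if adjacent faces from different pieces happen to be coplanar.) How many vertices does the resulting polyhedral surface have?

35

A 14-gonal antiprism: V=28, E=56, F=30.
Attach a square pyramid (V=5, E=8, F=5) along a 3-gon: merge 3 vertices and 3 edges, delete both glued faces → V=30, E=61, F=33.
Attach a regular tetrahedron (V=4, E=6, F=4) along a 3-gon: merge 3 vertices and 3 edges, delete both glued faces → V=31, E=64, F=35.
Attach a hexagonal pyramid (V=7, E=12, F=7) along a 3-gon: merge 3 vertices and 3 edges, delete both glued faces → V=35, E=73, F=40.
Check: V − E + F = 35 − 73 + 40 = 2.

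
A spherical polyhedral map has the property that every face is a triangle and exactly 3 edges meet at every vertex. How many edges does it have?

Each face has 3 edges and each edge borders two faces, so 2E = 3F.
Each vertex has degree 3, so 3V = 2E and hence V = 3F/3.
Euler: V − E + F = 2 ⇒ (3F/3) − (3F/2) + F = 2.
Multiply by 6: (6 − 9 + 6)F = 12, i.e. 3F = 12.
So F = 4, E = 3·4/2 = 6, V = 3·4/3 = 4.

6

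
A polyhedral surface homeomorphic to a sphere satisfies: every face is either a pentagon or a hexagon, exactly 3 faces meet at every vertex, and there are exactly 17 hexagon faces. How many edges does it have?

Let x be the number of pentagons; then F = 17 + x.
Edge–face incidences: 2E = 6·17 + 5·x = 102 + 5x.
Every vertex has degree 3, so 3V = 2E.
Euler: V − E + F = 2 ⇒ (2E)/3 − E + (17 + x) = 2.
Multiply by 6: 2·(2E) − 3·(2E) + 6·(17 + x) = 12, i.e. 102 + 6x − (102 + 5x) = 12.
Collecting terms: x = 12.
Then 2E = 102 + 5·12 = 162, so E = 81, V = 2E/3 = 54, F = 17 + 12 = 29.

81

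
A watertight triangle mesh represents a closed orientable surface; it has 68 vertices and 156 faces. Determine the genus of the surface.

6

Every face is a triangle, so 2E = 3·156 = 468, giving E = 234.
χ = V − E + F = 68 − 234 + 156 = -10.
For a closed orientable surface χ = 2 − 2g, so g = (2 − (-10))/2 = 6.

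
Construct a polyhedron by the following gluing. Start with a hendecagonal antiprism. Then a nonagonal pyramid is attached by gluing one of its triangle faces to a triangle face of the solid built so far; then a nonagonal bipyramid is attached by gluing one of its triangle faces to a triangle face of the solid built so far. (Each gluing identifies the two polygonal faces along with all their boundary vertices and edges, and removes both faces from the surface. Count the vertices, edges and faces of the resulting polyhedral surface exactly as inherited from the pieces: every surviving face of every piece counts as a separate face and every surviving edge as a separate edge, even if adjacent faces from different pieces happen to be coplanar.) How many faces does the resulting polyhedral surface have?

A hendecagonal antiprism: V=22, E=44, F=24.
Attach a nonagonal pyramid (V=10, E=18, F=10) along a 3-gon: merge 3 vertices and 3 edges, delete both glued faces → V=29, E=59, F=32.
Attach a nonagonal bipyramid (V=11, E=27, F=18) along a 3-gon: merge 3 vertices and 3 edges, delete both glued faces → V=37, E=83, F=48.
Check: V − E + F = 37 − 83 + 48 = 2.

48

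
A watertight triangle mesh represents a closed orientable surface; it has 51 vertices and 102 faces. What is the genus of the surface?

Every face is a triangle, so 2E = 3·102 = 306, giving E = 153.
χ = V − E + F = 51 − 153 + 102 = 0.
For a closed orientable surface χ = 2 − 2g, so g = (2 − (0))/2 = 1.

1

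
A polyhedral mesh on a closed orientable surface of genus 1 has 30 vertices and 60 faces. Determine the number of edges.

90

For a closed orientable surface of genus 1, χ = 2 − 2·1 = 0.
E = V + F − (0) = 30 + 60 − (0) = 90.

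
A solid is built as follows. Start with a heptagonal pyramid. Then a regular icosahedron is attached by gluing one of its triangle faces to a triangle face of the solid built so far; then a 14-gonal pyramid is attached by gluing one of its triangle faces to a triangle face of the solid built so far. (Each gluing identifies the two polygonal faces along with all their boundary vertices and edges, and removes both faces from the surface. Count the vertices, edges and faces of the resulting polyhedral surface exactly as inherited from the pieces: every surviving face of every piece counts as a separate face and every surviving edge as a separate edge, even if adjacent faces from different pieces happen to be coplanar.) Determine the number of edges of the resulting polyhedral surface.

66

A heptagonal pyramid: V=8, E=14, F=8.
Attach a regular icosahedron (V=12, E=30, F=20) along a 3-gon: merge 3 vertices and 3 edges, delete both glued faces → V=17, E=41, F=26.
Attach a 14-gonal pyramid (V=15, E=28, F=15) along a 3-gon: merge 3 vertices and 3 edges, delete both glued faces → V=29, E=66, F=39.
Check: V − E + F = 29 − 66 + 39 = 2.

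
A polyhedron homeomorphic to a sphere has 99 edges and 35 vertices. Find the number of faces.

66

Here V − E + F = 2.
F = 2 − V + E = 2 − 35 + 99 = 66.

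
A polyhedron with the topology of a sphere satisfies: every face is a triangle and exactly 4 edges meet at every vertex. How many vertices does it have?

6

Each face has 3 edges and each edge borders two faces, so 2E = 3F.
Each vertex has degree 4, so 4V = 2E and hence V = 3F/4.
Euler: V − E + F = 2 ⇒ (3F/4) − (3F/2) + F = 2.
Multiply by 8: (6 − 12 + 8)F = 16, i.e. 2F = 16.
So F = 8, E = 3·8/2 = 12, V = 3·8/4 = 6.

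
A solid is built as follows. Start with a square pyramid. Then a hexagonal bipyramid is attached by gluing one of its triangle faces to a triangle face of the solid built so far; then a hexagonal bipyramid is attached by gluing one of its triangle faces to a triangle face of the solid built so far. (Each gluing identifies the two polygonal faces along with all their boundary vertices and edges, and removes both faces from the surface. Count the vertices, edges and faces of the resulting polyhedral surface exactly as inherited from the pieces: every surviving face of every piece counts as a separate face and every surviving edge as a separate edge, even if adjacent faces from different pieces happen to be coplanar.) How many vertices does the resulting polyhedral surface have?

15

A square pyramid: V=5, E=8, F=5.
Attach a hexagonal bipyramid (V=8, E=18, F=12) along a 3-gon: merge 3 vertices and 3 edges, delete both glued faces → V=10, E=23, F=15.
Attach a hexagonal bipyramid (V=8, E=18, F=12) along a 3-gon: merge 3 vertices and 3 edges, delete both glued faces → V=15, E=38, F=25.
Check: V − E + F = 15 − 38 + 25 = 2.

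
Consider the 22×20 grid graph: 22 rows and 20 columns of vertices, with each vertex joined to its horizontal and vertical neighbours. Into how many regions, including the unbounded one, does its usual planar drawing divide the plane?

The grid has V = 22·20 = 440 vertices and E = 22·19 + 20·21 = 838 edges.
F = 2 − V + E = 2 − 440 + 838 = 400.

400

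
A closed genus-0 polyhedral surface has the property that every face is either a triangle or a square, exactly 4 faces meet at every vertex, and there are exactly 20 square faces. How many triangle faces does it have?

8

Let x be the number of triangles; then F = 20 + x.
Edge–face incidences: 2E = 4·20 + 3·x = 80 + 3x.
Every vertex has degree 4, so 4V = 2E.
Euler: V − E + F = 2 ⇒ (2E)/4 − E + (20 + x) = 2.
Multiply by 8: 2·(2E) − 4·(2E) + 8·(20 + x) = 16, i.e. 160 + 8x − 2·(80 + 3x) = 16.
Collecting terms: 2x = 16, so x = 8.
Then 2E = 80 + 3·8 = 104, so E = 52, V = 2E/4 = 26, F = 20 + 8 = 28.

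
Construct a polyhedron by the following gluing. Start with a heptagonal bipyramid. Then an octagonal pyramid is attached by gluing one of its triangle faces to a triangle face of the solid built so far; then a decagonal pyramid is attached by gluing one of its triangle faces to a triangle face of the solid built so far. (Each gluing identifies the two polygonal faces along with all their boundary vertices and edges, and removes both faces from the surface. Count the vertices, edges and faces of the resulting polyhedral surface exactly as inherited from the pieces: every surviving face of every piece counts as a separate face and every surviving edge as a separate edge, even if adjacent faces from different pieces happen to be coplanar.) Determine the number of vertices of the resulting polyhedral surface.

A heptagonal bipyramid: V=9, E=21, F=14.
Attach an octagonal pyramid (V=9, E=16, F=9) along a 3-gon: merge 3 vertices and 3 edges, delete both glued faces → V=15, E=34, F=21.
Attach a decagonal pyramid (V=11, E=20, F=11) along a 3-gon: merge 3 vertices and 3 edges, delete both glued faces → V=23, E=51, F=30.
Check: V − E + F = 23 − 51 + 30 = 2.

23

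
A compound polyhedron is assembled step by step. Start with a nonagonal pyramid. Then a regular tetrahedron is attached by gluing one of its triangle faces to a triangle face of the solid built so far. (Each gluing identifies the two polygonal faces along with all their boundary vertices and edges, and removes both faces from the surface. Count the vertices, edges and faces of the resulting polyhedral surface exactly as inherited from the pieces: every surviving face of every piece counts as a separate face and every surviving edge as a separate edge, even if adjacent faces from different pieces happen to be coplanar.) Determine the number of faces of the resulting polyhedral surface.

A nonagonal pyramid: V=10, E=18, F=10.
Attach a regular tetrahedron (V=4, E=6, F=4) along a 3-gon: merge 3 vertices and 3 edges, delete both glued faces → V=11, E=21, F=12.
Check: V − E + F = 11 − 21 + 12 = 2.

12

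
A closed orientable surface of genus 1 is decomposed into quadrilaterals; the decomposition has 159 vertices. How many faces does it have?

χ = 2 − 2·1 = 0, and every face is a square so 4F = 2E.
V − E + F = 0 with E = 4F/2 gives 159 − (4/2 − 1)·F = 0, so F = 159 and E = 318.

159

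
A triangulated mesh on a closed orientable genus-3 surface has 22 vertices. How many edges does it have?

χ = 2 − 2·3 = -4, and every face is a triangle so 3F = 2E.
V − E + F = -4 with E = 3F/2 gives 22 − (3/2 − 1)·F = -4, so F = 52 and E = 78.

78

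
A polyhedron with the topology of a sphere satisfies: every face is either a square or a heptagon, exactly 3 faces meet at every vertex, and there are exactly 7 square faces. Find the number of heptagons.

2

Let x be the number of heptagons; then F = 7 + x.
Edge–face incidences: 2E = 4·7 + 7·x = 28 + 7x.
Every vertex has degree 3, so 3V = 2E.
Euler: V − E + F = 2 ⇒ (2E)/3 − E + (7 + x) = 2.
Multiply by 6: 2·(2E) − 3·(2E) + 6·(7 + x) = 12, i.e. 42 + 6x − (28 + 7x) = 12.
Collecting terms: −x + 14 = 12, so −x = −2, so x = 2.
Then 2E = 28 + 7·2 = 42, so E = 21, V = 2E/3 = 14, F = 7 + 2 = 9.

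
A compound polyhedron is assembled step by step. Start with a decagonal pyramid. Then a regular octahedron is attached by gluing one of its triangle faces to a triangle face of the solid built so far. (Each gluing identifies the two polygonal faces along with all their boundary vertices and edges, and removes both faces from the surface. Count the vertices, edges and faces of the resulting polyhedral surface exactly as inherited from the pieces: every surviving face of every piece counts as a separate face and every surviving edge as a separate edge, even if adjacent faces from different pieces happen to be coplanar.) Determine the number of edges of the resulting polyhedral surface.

29

A decagonal pyramid: V=11, E=20, F=11.
Attach a regular octahedron (V=6, E=12, F=8) along a 3-gon: merge 3 vertices and 3 edges, delete both glued faces → V=14, E=29, F=17.
Check: V − E + F = 14 − 29 + 17 = 2.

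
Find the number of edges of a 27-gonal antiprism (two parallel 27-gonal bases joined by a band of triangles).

108

An antiprism on an n-gon has two n-gon caps and 2n triangles: V = 2·27 = 54, E = 4·27 = 108, F = 2·27 + 2 = 56.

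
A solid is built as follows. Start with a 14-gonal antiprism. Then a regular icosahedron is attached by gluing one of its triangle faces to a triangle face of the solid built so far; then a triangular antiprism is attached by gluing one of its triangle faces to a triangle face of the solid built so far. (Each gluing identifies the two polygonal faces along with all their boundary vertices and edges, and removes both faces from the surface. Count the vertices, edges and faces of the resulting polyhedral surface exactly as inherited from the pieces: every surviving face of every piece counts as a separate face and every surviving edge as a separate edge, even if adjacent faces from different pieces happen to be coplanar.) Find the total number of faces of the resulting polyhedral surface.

A 14-gonal antiprism: V=28, E=56, F=30.
Attach a regular icosahedron (V=12, E=30, F=20) along a 3-gon: merge 3 vertices and 3 edges, delete both glued faces → V=37, E=83, F=48.
Attach a triangular antiprism (V=6, E=12, F=8) along a 3-gon: merge 3 vertices and 3 edges, delete both glued faces → V=40, E=92, F=54.
Check: V − E + F = 40 − 92 + 54 = 2.

54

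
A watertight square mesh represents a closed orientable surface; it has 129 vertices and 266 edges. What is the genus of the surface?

Every face is a square and each edge borders two faces, so 4F = 2·266, giving F = 133.
χ = V − E + F = 129 − 266 + 133 = -4.
For a closed orientable surface χ = 2 − 2g, so g = (2 − (-4))/2 = 3.

3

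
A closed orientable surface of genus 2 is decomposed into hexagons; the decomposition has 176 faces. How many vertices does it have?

350

χ = 2 − 2·2 = -2, and every face is a hexagon so 6F = 2E.
E = 6·176/2 = 528. Then V = -2 + E − F = -2 + 528 − 176 = 350.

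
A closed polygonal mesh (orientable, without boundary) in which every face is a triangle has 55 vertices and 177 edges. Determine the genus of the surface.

3

Every face is a triangle and each edge borders two faces, so 3F = 2·177, giving F = 118.
χ = V − E + F = 55 − 177 + 118 = -4.
For a closed orientable surface χ = 2 − 2g, so g = (2 − (-4))/2 = 3.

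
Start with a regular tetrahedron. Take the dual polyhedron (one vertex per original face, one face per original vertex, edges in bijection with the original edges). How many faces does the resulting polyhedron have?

The base solid has V = 4, E = 6, F = 4.
The dual swaps V and F and preserves E: V′ = F = 4, E′ = E = 6, F′ = V = 4.

4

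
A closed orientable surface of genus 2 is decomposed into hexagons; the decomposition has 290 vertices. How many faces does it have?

χ = 2 − 2·2 = -2, and every face is a hexagon so 6F = 2E.
V − E + F = -2 with E = 6F/2 gives 290 − (6/2 − 1)·F = -2, so F = 146 and E = 438.

146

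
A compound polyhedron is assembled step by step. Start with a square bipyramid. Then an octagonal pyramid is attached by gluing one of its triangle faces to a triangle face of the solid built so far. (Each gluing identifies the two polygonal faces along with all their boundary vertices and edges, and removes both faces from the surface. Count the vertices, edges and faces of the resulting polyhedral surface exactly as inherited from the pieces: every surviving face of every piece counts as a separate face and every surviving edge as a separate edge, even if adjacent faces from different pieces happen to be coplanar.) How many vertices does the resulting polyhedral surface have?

12

A square bipyramid: V=6, E=12, F=8.
Attach an octagonal pyramid (V=9, E=16, F=9) along a 3-gon: merge 3 vertices and 3 edges, delete both glued faces → V=12, E=25, F=15.
Check: V − E + F = 12 − 25 + 15 = 2.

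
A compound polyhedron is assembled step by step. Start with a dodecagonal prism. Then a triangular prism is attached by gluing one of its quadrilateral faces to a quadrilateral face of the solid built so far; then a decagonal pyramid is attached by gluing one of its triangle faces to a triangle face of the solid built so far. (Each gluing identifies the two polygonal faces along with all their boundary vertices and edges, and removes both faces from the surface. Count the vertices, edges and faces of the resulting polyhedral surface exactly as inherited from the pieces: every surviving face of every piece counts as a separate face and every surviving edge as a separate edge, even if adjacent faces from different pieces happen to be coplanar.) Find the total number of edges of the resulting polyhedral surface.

A dodecagonal prism: V=24, E=36, F=14.
Attach a triangular prism (V=6, E=9, F=5) along a 4-gon: merge 4 vertices and 4 edges, delete both glued faces → V=26, E=41, F=17.
Attach a decagonal pyramid (V=11, E=20, F=11) along a 3-gon: merge 3 vertices and 3 edges, delete both glued faces → V=34, E=58, F=26.
Check: V − E + F = 34 − 58 + 26 = 2.

58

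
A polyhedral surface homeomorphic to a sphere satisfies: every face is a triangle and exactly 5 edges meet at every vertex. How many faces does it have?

Each face has 3 edges and each edge borders two faces, so 2E = 3F.
Each vertex has degree 5, so 5V = 2E and hence V = 3F/5.
Euler: V − E + F = 2 ⇒ (3F/5) − (3F/2) + F = 2.
Multiply by 10: (6 − 15 + 10)F = 20, i.e. 1F = 20.
So F = 20, E = 3·20/2 = 30, V = 3·20/5 = 12.

20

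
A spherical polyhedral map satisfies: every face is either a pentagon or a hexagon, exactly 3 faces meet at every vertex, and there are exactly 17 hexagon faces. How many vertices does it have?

Let x be the number of pentagons; then F = 17 + x.
Edge–face incidences: 2E = 6·17 + 5·x = 102 + 5x.
Every vertex has degree 3, so 3V = 2E.
Euler: V − E + F = 2 ⇒ (2E)/3 − E + (17 + x) = 2.
Multiply by 6: 2·(2E) − 3·(2E) + 6·(17 + x) = 12, i.e. 102 + 6x − (102 + 5x) = 12.
Collecting terms: x = 12.
Then 2E = 102 + 5·12 = 162, so E = 81, V = 2E/3 = 54, F = 17 + 12 = 29.

54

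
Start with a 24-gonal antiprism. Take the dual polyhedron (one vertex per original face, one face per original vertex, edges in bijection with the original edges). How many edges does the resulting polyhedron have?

The base solid has V = 48, E = 96, F = 50.
The dual swaps V and F and preserves E: V′ = F = 50, E′ = E = 96, F′ = V = 48.

96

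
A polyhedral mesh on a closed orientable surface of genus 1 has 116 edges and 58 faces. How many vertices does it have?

58

For a closed orientable surface of genus 1, χ = 2 − 2·1 = 0.
V = 0 + E − F = 0 + 116 − 58 = 58.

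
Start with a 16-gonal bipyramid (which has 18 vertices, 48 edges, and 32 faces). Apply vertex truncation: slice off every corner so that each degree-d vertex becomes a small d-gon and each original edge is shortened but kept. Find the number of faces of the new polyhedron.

Truncation replaces each original edge-end by a new vertex, so V′ = 2E = 96.
Each original edge survives, and each old vertex of degree d contributes d new edges; summing degrees gives Σd = 2E, so E′ = E + 2E = 3E = 144.
Each original face survives and each original vertex becomes one new face: F′ = F + V = 50.

50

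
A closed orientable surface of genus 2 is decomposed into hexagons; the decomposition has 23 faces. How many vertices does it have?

44

χ = 2 − 2·2 = -2, and every face is a hexagon so 6F = 2E.
E = 6·23/2 = 69. Then V = -2 + E − F = -2 + 69 − 23 = 44.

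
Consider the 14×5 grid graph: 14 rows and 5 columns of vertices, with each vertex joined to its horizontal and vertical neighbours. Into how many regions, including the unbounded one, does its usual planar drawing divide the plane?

The grid has V = 14·5 = 70 vertices and E = 14·4 + 5·13 = 121 edges.
F = 2 − V + E = 2 − 70 + 121 = 53.

53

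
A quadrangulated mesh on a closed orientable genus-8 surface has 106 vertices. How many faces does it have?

χ = 2 − 2·8 = -14, and every face is a square so 4F = 2E.
V − E + F = -14 with E = 4F/2 gives 106 − (4/2 − 1)·F = -14, so F = 120 and E = 240.

120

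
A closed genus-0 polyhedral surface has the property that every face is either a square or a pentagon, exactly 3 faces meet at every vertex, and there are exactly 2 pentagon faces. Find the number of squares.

Let x be the number of squares; then F = 2 + x.
Edge–face incidences: 2E = 5·2 + 4·x = 10 + 4x.
Every vertex has degree 3, so 3V = 2E.
Euler: V − E + F = 2 ⇒ (2E)/3 − E + (2 + x) = 2.
Multiply by 6: 2·(2E) − 3·(2E) + 6·(2 + x) = 12, i.e. 12 + 6x − (10 + 4x) = 12.
Collecting terms: 2x + 2 = 12, so 2x = 10, so x = 5.
Then 2E = 10 + 4·5 = 30, so E = 15, V = 2E/3 = 10, F = 2 + 5 = 7.

5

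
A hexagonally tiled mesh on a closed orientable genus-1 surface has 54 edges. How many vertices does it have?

χ = 2 − 2·1 = 0, and every face is a hexagon so 6F = 2E.
F = 2E/6 = 18. Then V = 0 + E − F = 0 + 54 − 18 = 36.

36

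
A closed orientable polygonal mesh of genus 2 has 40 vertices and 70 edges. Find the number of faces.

For a closed orientable surface of genus 2, χ = 2 − 2·2 = -2.
F = -2 − V + E = -2 − 40 + 70 = 28.

28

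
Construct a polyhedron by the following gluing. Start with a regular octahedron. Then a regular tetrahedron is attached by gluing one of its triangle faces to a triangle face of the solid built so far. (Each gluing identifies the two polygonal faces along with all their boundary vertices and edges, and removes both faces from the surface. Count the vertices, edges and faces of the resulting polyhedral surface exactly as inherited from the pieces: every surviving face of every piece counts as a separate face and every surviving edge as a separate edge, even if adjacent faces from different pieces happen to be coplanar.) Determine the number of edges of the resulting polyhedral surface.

A regular octahedron: V=6, E=12, F=8.
Attach a regular tetrahedron (V=4, E=6, F=4) along a 3-gon: merge 3 vertices and 3 edges, delete both glued faces → V=7, E=15, F=10.
Check: V − E + F = 7 − 15 + 10 = 2.

15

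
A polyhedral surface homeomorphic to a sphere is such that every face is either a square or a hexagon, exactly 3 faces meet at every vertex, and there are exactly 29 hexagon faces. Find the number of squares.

6

Let x be the number of squares; then F = 29 + x.
Edge–face incidences: 2E = 6·29 + 4·x = 174 + 4x.
Every vertex has degree 3, so 3V = 2E.
Euler: V − E + F = 2 ⇒ (2E)/3 − E + (29 + x) = 2.
Multiply by 6: 2·(2E) − 3·(2E) + 6·(29 + x) = 12, i.e. 174 + 6x − (174 + 4x) = 12.
Collecting terms: 2x = 12, so x = 6.
Then 2E = 174 + 4·6 = 198, so E = 99, V = 2E/3 = 66, F = 29 + 6 = 35.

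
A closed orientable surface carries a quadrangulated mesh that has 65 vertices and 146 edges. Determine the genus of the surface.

5

Every face is a square and each edge borders two faces, so 4F = 2·146, giving F = 73.
χ = V − E + F = 65 − 146 + 73 = -8.
For a closed orientable surface χ = 2 − 2g, so g = (2 − (-8))/2 = 5.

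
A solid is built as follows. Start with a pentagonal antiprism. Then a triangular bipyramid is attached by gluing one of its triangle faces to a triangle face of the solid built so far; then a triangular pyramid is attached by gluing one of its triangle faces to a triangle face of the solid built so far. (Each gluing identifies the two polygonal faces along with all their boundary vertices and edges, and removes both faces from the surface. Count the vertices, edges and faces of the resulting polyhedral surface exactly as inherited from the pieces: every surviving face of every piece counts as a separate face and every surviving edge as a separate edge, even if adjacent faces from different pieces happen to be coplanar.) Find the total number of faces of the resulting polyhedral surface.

A pentagonal antiprism: V=10, E=20, F=12.
Attach a triangular bipyramid (V=5, E=9, F=6) along a 3-gon: merge 3 vertices and 3 edges, delete both glued faces → V=12, E=26, F=16.
Attach a triangular pyramid (V=4, E=6, F=4) along a 3-gon: merge 3 vertices and 3 edges, delete both glued faces → V=13, E=29, F=18.
Check: V − E + F = 13 − 29 + 18 = 2.

18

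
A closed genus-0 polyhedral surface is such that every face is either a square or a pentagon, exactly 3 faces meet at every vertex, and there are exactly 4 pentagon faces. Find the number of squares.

Let x be the number of squares; then F = 4 + x.
Edge–face incidences: 2E = 5·4 + 4·x = 20 + 4x.
Every vertex has degree 3, so 3V = 2E.
Euler: V − E + F = 2 ⇒ (2E)/3 − E + (4 + x) = 2.
Multiply by 6: 2·(2E) − 3·(2E) + 6·(4 + x) = 12, i.e. 24 + 6x − (20 + 4x) = 12.
Collecting terms: 2x + 4 = 12, so 2x = 8, so x = 4.
Then 2E = 20 + 4·4 = 36, so E = 18, V = 2E/3 = 12, F = 4 + 4 = 8.

4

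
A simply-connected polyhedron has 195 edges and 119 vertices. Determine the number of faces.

Here V − E + F = 2.
F = 2 − V + E = 2 − 119 + 195 = 78.

78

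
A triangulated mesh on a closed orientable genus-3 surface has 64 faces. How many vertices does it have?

χ = 2 − 2·3 = -4, and every face is a triangle so 3F = 2E.
E = 3·64/2 = 96. Then V = -4 + E − F = -4 + 96 − 64 = 28.

28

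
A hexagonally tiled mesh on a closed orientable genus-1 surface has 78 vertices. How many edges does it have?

χ = 2 − 2·1 = 0, and every face is a hexagon so 6F = 2E.
V − E + F = 0 with E = 6F/2 gives 78 − (6/2 − 1)·F = 0, so F = 39 and E = 117.

117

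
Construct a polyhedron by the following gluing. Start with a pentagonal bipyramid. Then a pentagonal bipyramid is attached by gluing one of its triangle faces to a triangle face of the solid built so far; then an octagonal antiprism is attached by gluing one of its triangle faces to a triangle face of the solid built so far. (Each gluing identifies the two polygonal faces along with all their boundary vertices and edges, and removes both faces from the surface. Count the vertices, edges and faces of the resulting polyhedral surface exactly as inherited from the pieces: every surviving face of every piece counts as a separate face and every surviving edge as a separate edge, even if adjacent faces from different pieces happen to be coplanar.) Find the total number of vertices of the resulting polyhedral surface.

24

A pentagonal bipyramid: V=7, E=15, F=10.
Attach a pentagonal bipyramid (V=7, E=15, F=10) along a 3-gon: merge 3 vertices and 3 edges, delete both glued faces → V=11, E=27, F=18.
Attach an octagonal antiprism (V=16, E=32, F=18) along a 3-gon: merge 3 vertices and 3 edges, delete both glued faces → V=24, E=56, F=34.
Check: V − E + F = 24 − 56 + 34 = 2.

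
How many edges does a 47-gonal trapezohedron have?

188

The n-trapezohedron (dual of the n-antiprism) has V = 2·47 + 2 = 96, E = 4·47 = 188, F = 2·47 = 94.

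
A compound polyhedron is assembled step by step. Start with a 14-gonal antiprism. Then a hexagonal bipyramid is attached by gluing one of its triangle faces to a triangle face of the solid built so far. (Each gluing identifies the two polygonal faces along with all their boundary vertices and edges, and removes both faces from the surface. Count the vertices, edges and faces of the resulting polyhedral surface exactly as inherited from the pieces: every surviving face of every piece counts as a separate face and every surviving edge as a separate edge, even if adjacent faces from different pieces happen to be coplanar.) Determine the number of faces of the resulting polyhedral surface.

A 14-gonal antiprism: V=28, E=56, F=30.
Attach a hexagonal bipyramid (V=8, E=18, F=12) along a 3-gon: merge 3 vertices and 3 edges, delete both glued faces → V=33, E=71, F=40.
Check: V − E + F = 33 − 71 + 40 = 2.

40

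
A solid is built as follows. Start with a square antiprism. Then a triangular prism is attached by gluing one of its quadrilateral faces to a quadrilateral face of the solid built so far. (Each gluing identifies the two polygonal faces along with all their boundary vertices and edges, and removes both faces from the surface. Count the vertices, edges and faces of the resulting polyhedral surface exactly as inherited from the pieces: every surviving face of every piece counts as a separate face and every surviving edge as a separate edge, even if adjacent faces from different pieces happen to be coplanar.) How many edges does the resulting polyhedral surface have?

A square antiprism: V=8, E=16, F=10.
Attach a triangular prism (V=6, E=9, F=5) along a 4-gon: merge 4 vertices and 4 edges, delete both glued faces → V=10, E=21, F=13.
Check: V − E + F = 10 − 21 + 13 = 2.

21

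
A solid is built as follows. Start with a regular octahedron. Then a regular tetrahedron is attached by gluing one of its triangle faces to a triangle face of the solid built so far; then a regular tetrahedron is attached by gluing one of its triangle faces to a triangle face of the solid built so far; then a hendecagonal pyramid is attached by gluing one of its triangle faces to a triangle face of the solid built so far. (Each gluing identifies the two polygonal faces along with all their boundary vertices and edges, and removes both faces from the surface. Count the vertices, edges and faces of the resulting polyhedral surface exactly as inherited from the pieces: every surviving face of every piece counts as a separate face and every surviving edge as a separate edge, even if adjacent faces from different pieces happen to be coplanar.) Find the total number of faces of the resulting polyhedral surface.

22

A regular octahedron: V=6, E=12, F=8.
Attach a regular tetrahedron (V=4, E=6, F=4) along a 3-gon: merge 3 vertices and 3 edges, delete both glued faces → V=7, E=15, F=10.
Attach a regular tetrahedron (V=4, E=6, F=4) along a 3-gon: merge 3 vertices and 3 edges, delete both glued faces → V=8, E=18, F=12.
Attach a hendecagonal pyramid (V=12, E=22, F=12) along a 3-gon: merge 3 vertices and 3 edges, delete both glued faces → V=17, E=37, F=22.
Check: V − E + F = 17 − 37 + 22 = 2.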